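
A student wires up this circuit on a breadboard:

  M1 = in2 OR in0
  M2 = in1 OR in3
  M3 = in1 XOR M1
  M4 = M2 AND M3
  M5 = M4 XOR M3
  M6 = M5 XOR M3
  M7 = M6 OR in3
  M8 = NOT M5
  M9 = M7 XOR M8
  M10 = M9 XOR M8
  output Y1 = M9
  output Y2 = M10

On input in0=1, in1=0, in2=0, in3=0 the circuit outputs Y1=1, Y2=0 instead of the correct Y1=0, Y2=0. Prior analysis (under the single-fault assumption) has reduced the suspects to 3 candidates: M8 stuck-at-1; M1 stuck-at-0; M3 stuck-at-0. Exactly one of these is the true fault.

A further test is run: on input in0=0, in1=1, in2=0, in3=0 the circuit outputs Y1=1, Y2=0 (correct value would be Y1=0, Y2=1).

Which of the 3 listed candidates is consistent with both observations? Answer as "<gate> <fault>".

M3 stuck-at-0

Evaluate each candidate on input in0=0, in1=1, in2=0, in3=0:
  M8 stuck-at-1: M1=0, M2=1, M3=1, M4=1, M5=0, M6=1, M7=1, M8=1 [stuck-at-1], M9=0, M10=1 → Y1=0, Y2=1 — eliminated
  M1 stuck-at-0: M1=0 [stuck-at-0], M2=1, M3=1, M4=1, M5=0, M6=1, M7=1, M8=1, M9=0, M10=1 → Y1=0, Y2=1 — eliminated
  M3 stuck-at-0: M1=0, M2=1, M3=0 [stuck-at-0], M4=0, M5=0, M6=0, M7=0, M8=1, M9=1, M10=0 → Y1=1, Y2=0 — matches
Only M3 stuck-at-0 reproduces the observed Y1=1, Y2=0.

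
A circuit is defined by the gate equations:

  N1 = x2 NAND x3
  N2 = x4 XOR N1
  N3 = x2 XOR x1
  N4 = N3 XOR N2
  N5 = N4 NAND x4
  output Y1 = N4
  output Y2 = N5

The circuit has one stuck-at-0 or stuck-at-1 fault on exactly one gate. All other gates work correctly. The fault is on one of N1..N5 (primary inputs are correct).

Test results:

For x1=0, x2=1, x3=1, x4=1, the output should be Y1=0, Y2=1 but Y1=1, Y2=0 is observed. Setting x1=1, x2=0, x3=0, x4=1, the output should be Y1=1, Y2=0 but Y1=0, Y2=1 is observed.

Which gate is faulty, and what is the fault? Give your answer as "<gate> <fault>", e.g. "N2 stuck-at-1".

N3 stuck-at-0

Fault-free values for test 1 (x1=0, x2=1, x3=1, x4=1): N1=0, N2=1, N3=1, N4=0, N5=1, giving Y1=0, Y2=1. Observed Y1=1, Y2=0.
Test 1: faults giving observed Y1=1, Y2=0 are {N1 stuck-at-1, N2 stuck-at-0, N3 stuck-at-0, N4 stuck-at-1}.
Test 2 (x1=1, x2=0, x3=0, x4=1): fault-free N1=1, N2=0, N3=1, N4=1, N5=0 → Y1=1, Y2=0; observed Y1=0, Y2=1. Eliminates N1 stuck-at-1, N2 stuck-at-0, N4 stuck-at-1.
Only N3 stuck-at-0 is consistent with every test.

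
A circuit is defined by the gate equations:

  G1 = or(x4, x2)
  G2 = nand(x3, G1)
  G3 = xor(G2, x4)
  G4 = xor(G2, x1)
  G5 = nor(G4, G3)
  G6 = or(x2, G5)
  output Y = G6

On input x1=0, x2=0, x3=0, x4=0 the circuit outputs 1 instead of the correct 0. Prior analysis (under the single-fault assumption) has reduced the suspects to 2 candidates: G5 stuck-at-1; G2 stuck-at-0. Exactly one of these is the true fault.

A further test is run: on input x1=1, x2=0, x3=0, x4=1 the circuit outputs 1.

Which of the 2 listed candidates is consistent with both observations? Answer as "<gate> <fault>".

Evaluate each candidate on input x1=1, x2=0, x3=0, x4=1:
  G5 stuck-at-1: G1=1, G2=1, G3=0, G4=0, G5=1 [stuck-at-1], G6=1 → 1 — matches
  G2 stuck-at-0: G1=1, G2=0 [stuck-at-0], G3=1, G4=1, G5=0, G6=0 → 0 — eliminated
Only G5 stuck-at-1 reproduces the observed 1.

G5 stuck-at-1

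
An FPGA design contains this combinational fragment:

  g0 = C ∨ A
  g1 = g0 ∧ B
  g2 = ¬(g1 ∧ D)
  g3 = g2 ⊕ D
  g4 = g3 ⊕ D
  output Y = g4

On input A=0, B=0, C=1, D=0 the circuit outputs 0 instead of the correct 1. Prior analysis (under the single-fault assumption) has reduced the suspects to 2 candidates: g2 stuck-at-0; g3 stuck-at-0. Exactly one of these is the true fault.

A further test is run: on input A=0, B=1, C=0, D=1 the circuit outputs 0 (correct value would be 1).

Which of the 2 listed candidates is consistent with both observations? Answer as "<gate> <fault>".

g2 stuck-at-0

Evaluate each candidate on input A=0, B=1, C=0, D=1:
  g2 stuck-at-0: g0=0, g1=0, g2=0 [stuck-at-0], g3=1, g4=0 → 0 — matches
  g3 stuck-at-0: g0=0, g1=0, g2=1, g3=0 [stuck-at-0], g4=1 → 1 — eliminated
Only g2 stuck-at-0 reproduces the observed 0.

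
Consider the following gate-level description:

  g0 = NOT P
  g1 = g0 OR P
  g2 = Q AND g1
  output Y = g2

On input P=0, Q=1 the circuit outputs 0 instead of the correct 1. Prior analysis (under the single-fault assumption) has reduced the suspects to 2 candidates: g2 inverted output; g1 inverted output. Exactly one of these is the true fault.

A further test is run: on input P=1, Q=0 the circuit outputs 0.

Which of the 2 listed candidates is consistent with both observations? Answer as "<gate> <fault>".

g1 inverted output

Evaluate each candidate on input P=1, Q=0:
  g2 inverted output: g0=0, g1=1, g2=1 [inverted output] → 1 — eliminated
  g1 inverted output: g0=0, g1=0 [inverted output], g2=0 → 0 — matches
Only g1 inverted output reproduces the observed 0.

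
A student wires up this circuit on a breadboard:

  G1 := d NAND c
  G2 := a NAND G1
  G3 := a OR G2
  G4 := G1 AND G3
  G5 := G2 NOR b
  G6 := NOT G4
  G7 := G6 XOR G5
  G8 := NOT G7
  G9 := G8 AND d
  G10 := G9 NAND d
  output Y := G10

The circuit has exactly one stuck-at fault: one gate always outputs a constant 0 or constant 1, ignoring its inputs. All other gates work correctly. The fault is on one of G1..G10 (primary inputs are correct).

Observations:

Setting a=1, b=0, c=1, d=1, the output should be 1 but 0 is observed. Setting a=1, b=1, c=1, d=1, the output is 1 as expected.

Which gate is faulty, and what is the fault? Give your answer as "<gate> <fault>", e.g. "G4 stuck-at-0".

G2 stuck-at-0

Fault-free values for test 1 (a=1, b=0, c=1, d=1): G1=0, G2=1, G3=1, G4=0, G5=0, G6=1, G7=1, G8=0, G9=0, G10=1, giving Y=1. Observed 0.
Test 1: faults giving observed 0 are {G2 stuck-at-0, G4 stuck-at-1, G5 stuck-at-1, G6 stuck-at-0, G7 stuck-at-0, G8 stuck-at-1, G9 stuck-at-1, G10 stuck-at-0}.
Test 2 (a=1, b=1, c=1, d=1): fault-free G1=0, G2=1, G3=1, G4=0, G5=0, G6=1, G7=1, G8=0, G9=0, G10=1 → 1; observed 1. Eliminates G4 stuck-at-1, G5 stuck-at-1, G6 stuck-at-0, G7 stuck-at-0, G8 stuck-at-1, G9 stuck-at-1, G10 stuck-at-0.
Only G2 stuck-at-0 is consistent with every test.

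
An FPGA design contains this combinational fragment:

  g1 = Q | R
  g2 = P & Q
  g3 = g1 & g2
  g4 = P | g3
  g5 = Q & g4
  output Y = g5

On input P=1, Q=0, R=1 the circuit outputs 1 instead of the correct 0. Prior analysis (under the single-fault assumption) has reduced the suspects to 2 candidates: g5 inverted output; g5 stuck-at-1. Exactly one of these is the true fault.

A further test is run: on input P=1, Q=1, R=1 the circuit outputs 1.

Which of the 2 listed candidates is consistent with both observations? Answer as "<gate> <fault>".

Evaluate each candidate on input P=1, Q=1, R=1:
  g5 inverted output: g1=1, g2=1, g3=1, g4=1, g5=0 [inverted output] → 0 — eliminated
  g5 stuck-at-1: g1=1, g2=1, g3=1, g4=1, g5=1 [stuck-at-1] → 1 — matches
Only g5 stuck-at-1 reproduces the observed 1.

g5 stuck-at-1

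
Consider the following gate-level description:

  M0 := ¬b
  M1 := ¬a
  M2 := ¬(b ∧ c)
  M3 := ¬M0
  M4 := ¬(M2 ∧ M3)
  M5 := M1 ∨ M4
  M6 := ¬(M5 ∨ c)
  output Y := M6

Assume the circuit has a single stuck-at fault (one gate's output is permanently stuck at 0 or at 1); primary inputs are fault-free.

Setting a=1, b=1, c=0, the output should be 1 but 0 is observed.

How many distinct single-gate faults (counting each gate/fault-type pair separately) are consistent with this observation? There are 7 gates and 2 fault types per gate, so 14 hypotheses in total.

7

Fault-free: M0=0, M1=0, M2=1, M3=1, M4=0, M5=0, M6=1 → 1. Observed 0.
  M0 stuck-at-0: output 1 ✗
  M0 stuck-at-1: output 0 ✓
  M1 stuck-at-0: output 1 ✗
  M1 stuck-at-1: output 0 ✓
  M2 stuck-at-0: output 0 ✓
  M2 stuck-at-1: output 1 ✗
  M3 stuck-at-0: output 0 ✓
  M3 stuck-at-1: output 1 ✗
  M4 stuck-at-0: output 1 ✗
  M4 stuck-at-1: output 0 ✓
  M5 stuck-at-0: output 1 ✗
  M5 stuck-at-1: output 0 ✓
  M6 stuck-at-0: output 0 ✓
  M6 stuck-at-1: output 1 ✗
Consistent faults: {M0 stuck-at-1, M1 stuck-at-1, M2 stuck-at-0, M3 stuck-at-0, M4 stuck-at-1, M5 stuck-at-1, M6 stuck-at-0} — 7 in all.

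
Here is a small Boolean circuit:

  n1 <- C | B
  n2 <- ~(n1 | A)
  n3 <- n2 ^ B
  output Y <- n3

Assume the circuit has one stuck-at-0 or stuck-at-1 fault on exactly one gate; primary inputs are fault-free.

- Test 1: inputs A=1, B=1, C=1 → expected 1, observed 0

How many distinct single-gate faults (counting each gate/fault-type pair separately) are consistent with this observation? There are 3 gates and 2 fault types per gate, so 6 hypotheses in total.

Fault-free: n1=1, n2=0, n3=1 → 1. Observed 0.
  n1 stuck-at-0: output 1 ✗
  n1 stuck-at-1: output 1 ✗
  n2 stuck-at-0: output 1 ✗
  n2 stuck-at-1: output 0 ✓
  n3 stuck-at-0: output 0 ✓
  n3 stuck-at-1: output 1 ✗
Consistent faults: {n2 stuck-at-1, n3 stuck-at-0} — 2 in all.

2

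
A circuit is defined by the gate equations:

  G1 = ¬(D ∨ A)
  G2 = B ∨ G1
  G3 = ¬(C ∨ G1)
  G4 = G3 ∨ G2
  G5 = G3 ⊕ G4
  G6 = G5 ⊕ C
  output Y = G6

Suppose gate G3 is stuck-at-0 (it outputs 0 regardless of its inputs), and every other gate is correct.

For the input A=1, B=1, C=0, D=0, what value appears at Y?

1

Propagate with G3 forced: G1=0, G2=1, G3=0 [stuck-at-0], G4=1, G5=1, G6=1.
So Y = 1. (Without the fault it would be 0.)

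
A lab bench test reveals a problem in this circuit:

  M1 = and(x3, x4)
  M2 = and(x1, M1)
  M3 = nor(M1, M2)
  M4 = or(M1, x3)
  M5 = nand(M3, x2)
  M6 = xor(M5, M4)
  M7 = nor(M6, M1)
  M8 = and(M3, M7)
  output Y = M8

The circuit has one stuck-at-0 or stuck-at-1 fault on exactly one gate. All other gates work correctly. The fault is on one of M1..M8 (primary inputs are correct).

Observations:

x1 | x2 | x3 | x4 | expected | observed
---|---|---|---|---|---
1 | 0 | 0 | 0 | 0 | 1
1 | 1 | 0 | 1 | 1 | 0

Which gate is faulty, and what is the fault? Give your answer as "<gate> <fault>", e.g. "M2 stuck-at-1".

Fault-free values for test 1 (x1=1, x2=0, x3=0, x4=0): M1=0, M2=0, M3=1, M4=0, M5=1, M6=1, M7=0, M8=0, giving Y=0. Observed 1.
Test 1: faults giving observed 1 are {M4 stuck-at-1, M5 stuck-at-0, M6 stuck-at-0, M7 stuck-at-1, M8 stuck-at-1}.
Test 2 (x1=1, x2=1, x3=0, x4=1): fault-free M1=0, M2=0, M3=1, M4=0, M5=0, M6=0, M7=1, M8=1 → 1; observed 0. Eliminates M5 stuck-at-0, M6 stuck-at-0, M7 stuck-at-1, M8 stuck-at-1.
Only M4 stuck-at-1 is consistent with every test.

M4 stuck-at-1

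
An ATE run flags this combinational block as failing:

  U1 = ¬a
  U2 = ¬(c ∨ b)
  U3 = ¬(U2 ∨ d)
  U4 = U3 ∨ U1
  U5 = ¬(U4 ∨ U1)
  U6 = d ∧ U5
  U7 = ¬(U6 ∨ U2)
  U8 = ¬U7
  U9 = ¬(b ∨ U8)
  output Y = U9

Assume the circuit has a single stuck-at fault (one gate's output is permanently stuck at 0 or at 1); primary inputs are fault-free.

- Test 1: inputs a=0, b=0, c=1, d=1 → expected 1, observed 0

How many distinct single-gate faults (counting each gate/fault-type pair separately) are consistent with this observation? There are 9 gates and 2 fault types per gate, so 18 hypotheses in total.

Fault-free: U1=1, U2=0, U3=0, U4=1, U5=0, U6=0, U7=1, U8=0, U9=1 → 1. Observed 0.
  U1: stuck-at-0 ✓; others ✗
  U2: stuck-at-1 ✓; others ✗
  U3: none of the 2 fault types match ✗
  U4: none of the 2 fault types match ✗
  U5: stuck-at-1 ✓; others ✗
  U6: stuck-at-1 ✓; others ✗
  U7: stuck-at-0 ✓; others ✗
  U8: stuck-at-1 ✓; others ✗
  U9: stuck-at-0 ✓; others ✗
Consistent faults: {U1 stuck-at-0, U2 stuck-at-1, U5 stuck-at-1, U6 stuck-at-1, U7 stuck-at-0, U8 stuck-at-1, U9 stuck-at-0} — 7 in all.

7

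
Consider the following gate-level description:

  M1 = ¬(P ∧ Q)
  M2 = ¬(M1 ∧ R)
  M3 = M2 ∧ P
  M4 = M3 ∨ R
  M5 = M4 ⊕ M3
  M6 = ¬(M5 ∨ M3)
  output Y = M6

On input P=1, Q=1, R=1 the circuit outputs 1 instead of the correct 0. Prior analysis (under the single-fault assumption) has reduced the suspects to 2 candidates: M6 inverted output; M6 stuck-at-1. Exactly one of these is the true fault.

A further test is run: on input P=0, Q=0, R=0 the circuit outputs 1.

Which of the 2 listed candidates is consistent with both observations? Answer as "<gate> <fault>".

Evaluate each candidate on input P=0, Q=0, R=0:
  M6 inverted output: M1=1, M2=1, M3=0, M4=0, M5=0, M6=0 [inverted output] → 0 — eliminated
  M6 stuck-at-1: M1=1, M2=1, M3=0, M4=0, M5=0, M6=1 [stuck-at-1] → 1 — matches
Only M6 stuck-at-1 reproduces the observed 1.

M6 stuck-at-1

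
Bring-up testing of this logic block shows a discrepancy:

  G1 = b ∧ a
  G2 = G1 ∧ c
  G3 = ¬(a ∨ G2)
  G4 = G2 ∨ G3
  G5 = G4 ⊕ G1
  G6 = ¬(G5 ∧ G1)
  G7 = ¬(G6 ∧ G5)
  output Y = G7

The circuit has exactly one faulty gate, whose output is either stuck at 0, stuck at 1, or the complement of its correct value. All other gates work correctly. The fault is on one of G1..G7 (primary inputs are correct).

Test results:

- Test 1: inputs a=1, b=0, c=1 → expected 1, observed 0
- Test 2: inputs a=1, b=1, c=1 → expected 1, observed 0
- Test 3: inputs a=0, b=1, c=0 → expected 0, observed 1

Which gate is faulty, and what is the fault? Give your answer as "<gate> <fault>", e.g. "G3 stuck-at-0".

Fault-free values for test 1 (a=1, b=0, c=1): G1=0, G2=0, G3=0, G4=0, G5=0, G6=1, G7=1, giving Y=1. Observed 0.
Test 1: faults giving observed 0 are {G2 stuck-at-1, G2 inverted output, G3 stuck-at-1, G3 inverted output, G4 stuck-at-1, G4 inverted output, G5 stuck-at-1, G5 inverted output, G7 stuck-at-0, G7 inverted output}.
Test 2 (a=1, b=1, c=1): fault-free G1=1, G2=1, G3=0, G4=1, G5=0, G6=1, G7=1 → 1; observed 0. Eliminates G2 stuck-at-1, G2 inverted output, G3 stuck-at-1, G3 inverted output, G4 stuck-at-1, G4 inverted output, G5 stuck-at-1, G5 inverted output.
Test 3 (a=0, b=1, c=0): fault-free G1=0, G2=0, G3=1, G4=1, G5=1, G6=1, G7=0 → 0; observed 1. Eliminates G7 stuck-at-0.
Only G7 inverted output is consistent with every test.

G7 inverted output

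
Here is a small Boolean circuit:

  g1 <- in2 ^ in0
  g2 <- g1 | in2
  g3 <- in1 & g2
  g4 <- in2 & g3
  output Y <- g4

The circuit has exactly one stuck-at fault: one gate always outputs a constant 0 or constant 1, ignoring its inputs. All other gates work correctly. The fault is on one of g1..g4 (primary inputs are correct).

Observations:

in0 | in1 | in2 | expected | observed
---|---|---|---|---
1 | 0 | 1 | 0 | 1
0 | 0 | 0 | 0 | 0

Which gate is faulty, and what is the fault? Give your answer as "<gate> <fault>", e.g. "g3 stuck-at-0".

g3 stuck-at-1

Fault-free values for test 1 (in0=1, in1=0, in2=1): g1=0, g2=1, g3=0, g4=0, giving Y=0. Observed 1.
Test 1: faults giving observed 1 are {g3 stuck-at-1, g4 stuck-at-1}.
Test 2 (in0=0, in1=0, in2=0): fault-free g1=0, g2=0, g3=0, g4=0 → 0; observed 0. Eliminates g4 stuck-at-1.
Only g3 stuck-at-1 is consistent with every test.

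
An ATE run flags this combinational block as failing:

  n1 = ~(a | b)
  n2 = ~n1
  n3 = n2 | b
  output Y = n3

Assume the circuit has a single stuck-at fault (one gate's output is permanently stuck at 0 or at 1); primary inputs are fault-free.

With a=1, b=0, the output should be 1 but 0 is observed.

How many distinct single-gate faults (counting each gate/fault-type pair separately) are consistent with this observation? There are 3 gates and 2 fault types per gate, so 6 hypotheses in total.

Fault-free: n1=0, n2=1, n3=1 → 1. Observed 0.
  n1 stuck-at-0: output 1 ✗
  n1 stuck-at-1: output 0 ✓
  n2 stuck-at-0: output 0 ✓
  n2 stuck-at-1: output 1 ✗
  n3 stuck-at-0: output 0 ✓
  n3 stuck-at-1: output 1 ✗
Consistent faults: {n1 stuck-at-1, n2 stuck-at-0, n3 stuck-at-0} — 3 in all.

3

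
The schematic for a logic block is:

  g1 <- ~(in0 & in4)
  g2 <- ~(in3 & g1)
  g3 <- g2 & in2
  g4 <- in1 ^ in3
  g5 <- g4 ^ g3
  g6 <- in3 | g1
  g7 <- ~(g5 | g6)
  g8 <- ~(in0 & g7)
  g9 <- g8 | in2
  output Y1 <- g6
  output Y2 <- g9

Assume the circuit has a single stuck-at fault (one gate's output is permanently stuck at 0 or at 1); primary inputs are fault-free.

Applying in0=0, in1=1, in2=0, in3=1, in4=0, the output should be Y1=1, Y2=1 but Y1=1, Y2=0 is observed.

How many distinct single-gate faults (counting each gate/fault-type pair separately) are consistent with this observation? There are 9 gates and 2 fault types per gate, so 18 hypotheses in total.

2

Fault-free: g1=1, g2=0, g3=0, g4=0, g5=0, g6=1, g7=0, g8=1, g9=1 → Y1=1, Y2=1. Observed Y1=1, Y2=0.
  g1: none of the 2 fault types match ✗
  g2: none of the 2 fault types match ✗
  g3: none of the 2 fault types match ✗
  g4: none of the 2 fault types match ✗
  g5: none of the 2 fault types match ✗
  g6: none of the 2 fault types match ✗
  g7: none of the 2 fault types match ✗
  g8: stuck-at-0 ✓; others ✗
  g9: stuck-at-0 ✓; others ✗
Consistent faults: {g8 stuck-at-0, g9 stuck-at-0} — 2 in all.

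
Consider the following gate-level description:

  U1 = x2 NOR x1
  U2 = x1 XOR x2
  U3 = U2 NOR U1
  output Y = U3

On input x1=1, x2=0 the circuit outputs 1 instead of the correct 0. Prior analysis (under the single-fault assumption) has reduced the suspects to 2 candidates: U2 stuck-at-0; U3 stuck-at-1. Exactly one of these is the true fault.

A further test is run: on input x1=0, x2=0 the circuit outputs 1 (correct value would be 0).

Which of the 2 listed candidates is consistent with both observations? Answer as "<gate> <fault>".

U3 stuck-at-1

Evaluate each candidate on input x1=0, x2=0:
  U2 stuck-at-0: U1=1, U2=0 [stuck-at-0], U3=0 → 0 — eliminated
  U3 stuck-at-1: U1=1, U2=0, U3=1 [stuck-at-1] → 1 — matches
Only U3 stuck-at-1 reproduces the observed 1.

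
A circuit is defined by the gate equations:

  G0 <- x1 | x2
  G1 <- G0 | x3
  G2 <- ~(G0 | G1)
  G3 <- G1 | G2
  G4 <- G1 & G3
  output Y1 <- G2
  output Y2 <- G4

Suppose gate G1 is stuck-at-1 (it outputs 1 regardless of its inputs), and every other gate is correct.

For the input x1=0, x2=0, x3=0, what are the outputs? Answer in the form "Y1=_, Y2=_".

Propagate with G1 forced: G0=0, G1=1 [stuck-at-1], G2=0, G3=1, G4=1.
So the outputs are Y1=0, Y2=1. (Without the fault they would be Y1=1, Y2=0.)

Y1=0, Y2=1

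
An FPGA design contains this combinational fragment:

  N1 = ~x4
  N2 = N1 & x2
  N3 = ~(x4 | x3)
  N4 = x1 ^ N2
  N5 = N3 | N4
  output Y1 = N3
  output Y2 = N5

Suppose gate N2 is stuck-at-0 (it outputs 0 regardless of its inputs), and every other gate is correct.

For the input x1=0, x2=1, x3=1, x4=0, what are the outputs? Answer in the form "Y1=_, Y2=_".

Propagate with N2 forced: N1=1, N2=0 [stuck-at-0], N3=0, N4=0, N5=0.
So the outputs are Y1=0, Y2=0. (Without the fault they would be Y1=0, Y2=1.)

Y1=0, Y2=0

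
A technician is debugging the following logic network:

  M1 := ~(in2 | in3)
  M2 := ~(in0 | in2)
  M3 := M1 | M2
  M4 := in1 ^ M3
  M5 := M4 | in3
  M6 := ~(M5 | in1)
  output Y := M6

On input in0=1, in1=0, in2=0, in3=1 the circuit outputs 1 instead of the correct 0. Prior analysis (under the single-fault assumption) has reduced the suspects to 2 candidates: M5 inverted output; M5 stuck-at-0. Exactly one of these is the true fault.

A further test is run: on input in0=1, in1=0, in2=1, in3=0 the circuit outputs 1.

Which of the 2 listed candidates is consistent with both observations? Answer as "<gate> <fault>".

M5 stuck-at-0

Evaluate each candidate on input in0=1, in1=0, in2=1, in3=0:
  M5 inverted output: M1=0, M2=0, M3=0, M4=0, M5=1 [inverted output], M6=0 → 0 — eliminated
  M5 stuck-at-0: M1=0, M2=0, M3=0, M4=0, M5=0 [stuck-at-0], M6=1 → 1 — matches
Only M5 stuck-at-0 reproduces the observed 1.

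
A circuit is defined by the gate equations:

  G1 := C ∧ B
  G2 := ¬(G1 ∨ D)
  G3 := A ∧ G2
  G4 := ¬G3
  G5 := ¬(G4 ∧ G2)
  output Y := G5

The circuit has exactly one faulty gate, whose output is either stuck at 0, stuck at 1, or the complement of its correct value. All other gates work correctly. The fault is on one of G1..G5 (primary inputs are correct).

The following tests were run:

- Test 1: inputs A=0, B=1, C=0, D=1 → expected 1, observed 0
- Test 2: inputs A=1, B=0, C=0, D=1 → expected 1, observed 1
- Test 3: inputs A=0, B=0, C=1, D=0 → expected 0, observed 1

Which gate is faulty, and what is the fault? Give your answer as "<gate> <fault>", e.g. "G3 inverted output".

Fault-free values for test 1 (A=0, B=1, C=0, D=1): G1=0, G2=0, G3=0, G4=1, G5=1, giving Y=1. Observed 0.
Test 1: faults giving observed 0 are {G2 stuck-at-1, G2 inverted output, G5 stuck-at-0, G5 inverted output}.
Test 2 (A=1, B=0, C=0, D=1): fault-free G1=0, G2=0, G3=0, G4=1, G5=1 → 1; observed 1. Eliminates G5 stuck-at-0, G5 inverted output.
Test 3 (A=0, B=0, C=1, D=0): fault-free G1=0, G2=1, G3=0, G4=1, G5=0 → 0; observed 1. Eliminates G2 stuck-at-1.
Only G2 inverted output is consistent with every test.

G2 inverted output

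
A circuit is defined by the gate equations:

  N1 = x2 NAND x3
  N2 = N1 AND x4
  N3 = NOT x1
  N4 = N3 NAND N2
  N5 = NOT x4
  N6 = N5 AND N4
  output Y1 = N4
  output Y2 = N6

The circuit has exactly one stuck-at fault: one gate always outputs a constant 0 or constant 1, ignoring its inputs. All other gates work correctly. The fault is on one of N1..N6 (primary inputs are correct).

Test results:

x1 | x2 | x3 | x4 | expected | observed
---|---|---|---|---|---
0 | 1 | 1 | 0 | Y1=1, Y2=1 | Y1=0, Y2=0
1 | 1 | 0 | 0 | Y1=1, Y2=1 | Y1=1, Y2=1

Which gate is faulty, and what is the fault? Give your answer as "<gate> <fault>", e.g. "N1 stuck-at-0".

Fault-free values for test 1 (x1=0, x2=1, x3=1, x4=0): N1=0, N2=0, N3=1, N4=1, N5=1, N6=1, giving Y1=1, Y2=1. Observed Y1=0, Y2=0.
Test 1: faults giving observed Y1=0, Y2=0 are {N2 stuck-at-1, N4 stuck-at-0}.
Test 2 (x1=1, x2=1, x3=0, x4=0): fault-free N1=1, N2=0, N3=0, N4=1, N5=1, N6=1 → Y1=1, Y2=1; observed Y1=1, Y2=1. Eliminates N4 stuck-at-0.
Only N2 stuck-at-1 is consistent with every test.

N2 stuck-at-1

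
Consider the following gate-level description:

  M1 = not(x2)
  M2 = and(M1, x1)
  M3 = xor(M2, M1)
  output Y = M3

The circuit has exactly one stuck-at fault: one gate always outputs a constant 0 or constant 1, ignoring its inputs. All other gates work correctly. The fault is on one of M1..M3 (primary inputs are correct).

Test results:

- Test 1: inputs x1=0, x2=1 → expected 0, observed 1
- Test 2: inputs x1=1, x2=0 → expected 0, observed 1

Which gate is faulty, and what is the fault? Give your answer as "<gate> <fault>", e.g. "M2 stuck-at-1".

Fault-free values for test 1 (x1=0, x2=1): M1=0, M2=0, M3=0, giving Y=0. Observed 1.
Test 1: faults giving observed 1 are {M1 stuck-at-1, M2 stuck-at-1, M3 stuck-at-1}.
Test 2 (x1=1, x2=0): fault-free M1=1, M2=1, M3=0 → 0; observed 1. Eliminates M1 stuck-at-1, M2 stuck-at-1.
Only M3 stuck-at-1 is consistent with every test.

M3 stuck-at-1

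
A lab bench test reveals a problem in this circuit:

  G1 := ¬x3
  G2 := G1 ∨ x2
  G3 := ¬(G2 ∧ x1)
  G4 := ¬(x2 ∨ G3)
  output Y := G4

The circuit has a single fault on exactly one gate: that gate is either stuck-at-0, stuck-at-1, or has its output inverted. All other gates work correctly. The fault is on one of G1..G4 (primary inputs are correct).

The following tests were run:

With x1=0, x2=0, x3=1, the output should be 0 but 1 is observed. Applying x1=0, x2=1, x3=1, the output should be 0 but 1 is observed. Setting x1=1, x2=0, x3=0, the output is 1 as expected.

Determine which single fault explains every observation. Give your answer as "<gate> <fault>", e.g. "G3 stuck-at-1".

G4 stuck-at-1

Fault-free values for test 1 (x1=0, x2=0, x3=1): G1=0, G2=0, G3=1, G4=0, giving Y=0. Observed 1.
Test 1: faults giving observed 1 are {G3 stuck-at-0, G3 inverted output, G4 stuck-at-1, G4 inverted output}.
Test 2 (x1=0, x2=1, x3=1): fault-free G1=0, G2=1, G3=1, G4=0 → 0; observed 1. Eliminates G3 stuck-at-0, G3 inverted output.
Test 3 (x1=1, x2=0, x3=0): fault-free G1=1, G2=1, G3=0, G4=1 → 1; observed 1. Eliminates G4 inverted output.
Only G4 stuck-at-1 is consistent with every test.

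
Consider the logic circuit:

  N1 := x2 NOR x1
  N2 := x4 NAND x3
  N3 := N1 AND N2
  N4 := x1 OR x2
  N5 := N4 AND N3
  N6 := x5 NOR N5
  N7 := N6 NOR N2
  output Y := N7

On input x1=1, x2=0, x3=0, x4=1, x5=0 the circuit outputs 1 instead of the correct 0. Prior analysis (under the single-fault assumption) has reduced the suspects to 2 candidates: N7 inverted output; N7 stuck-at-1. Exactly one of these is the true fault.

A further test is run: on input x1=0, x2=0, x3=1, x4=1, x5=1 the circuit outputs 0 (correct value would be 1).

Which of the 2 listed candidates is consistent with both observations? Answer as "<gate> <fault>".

Evaluate each candidate on input x1=0, x2=0, x3=1, x4=1, x5=1:
  N7 inverted output: N1=1, N2=0, N3=0, N4=0, N5=0, N6=0, N7=0 [inverted output] → 0 — matches
  N7 stuck-at-1: N1=1, N2=0, N3=0, N4=0, N5=0, N6=0, N7=1 [stuck-at-1] → 1 — eliminated
Only N7 inverted output reproduces the observed 0.

N7 inverted output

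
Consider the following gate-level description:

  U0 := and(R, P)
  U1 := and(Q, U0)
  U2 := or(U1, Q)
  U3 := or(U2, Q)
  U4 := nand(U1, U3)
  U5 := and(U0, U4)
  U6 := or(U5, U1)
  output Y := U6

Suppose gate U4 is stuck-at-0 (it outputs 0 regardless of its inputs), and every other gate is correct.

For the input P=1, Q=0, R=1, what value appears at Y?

0

Propagate with U4 forced: U0=1, U1=0, U2=0, U3=0, U4=0 [stuck-at-0], U5=0, U6=0.
So Y = 0. (Without the fault it would be 1.)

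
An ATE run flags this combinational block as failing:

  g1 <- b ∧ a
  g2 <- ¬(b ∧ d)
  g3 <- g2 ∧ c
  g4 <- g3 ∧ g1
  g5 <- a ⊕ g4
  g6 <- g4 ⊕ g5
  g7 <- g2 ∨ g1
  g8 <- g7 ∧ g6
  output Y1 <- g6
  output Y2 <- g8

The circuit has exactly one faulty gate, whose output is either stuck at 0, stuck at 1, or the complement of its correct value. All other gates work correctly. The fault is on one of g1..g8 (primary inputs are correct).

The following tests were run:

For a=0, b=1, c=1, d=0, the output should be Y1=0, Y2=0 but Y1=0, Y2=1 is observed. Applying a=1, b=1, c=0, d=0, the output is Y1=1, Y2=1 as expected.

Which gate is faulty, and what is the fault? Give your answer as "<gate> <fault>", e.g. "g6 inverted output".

Fault-free values for test 1 (a=0, b=1, c=1, d=0): g1=0, g2=1, g3=1, g4=0, g5=0, g6=0, g7=1, g8=0, giving Y1=0, Y2=0. Observed Y1=0, Y2=1.
Test 1: faults giving observed Y1=0, Y2=1 are {g8 stuck-at-1, g8 inverted output}.
Test 2 (a=1, b=1, c=0, d=0): fault-free g1=1, g2=1, g3=0, g4=0, g5=1, g6=1, g7=1, g8=1 → Y1=1, Y2=1; observed Y1=1, Y2=1. Eliminates g8 inverted output.
Only g8 stuck-at-1 is consistent with every test.

g8 stuck-at-1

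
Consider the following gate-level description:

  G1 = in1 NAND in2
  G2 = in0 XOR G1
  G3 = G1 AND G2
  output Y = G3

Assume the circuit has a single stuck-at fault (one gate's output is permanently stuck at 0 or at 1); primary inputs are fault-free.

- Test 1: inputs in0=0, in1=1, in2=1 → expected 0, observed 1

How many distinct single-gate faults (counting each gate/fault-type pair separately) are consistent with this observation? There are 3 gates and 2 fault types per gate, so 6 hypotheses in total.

2

Fault-free: G1=0, G2=0, G3=0 → 0. Observed 1.
  G1 stuck-at-0: output 0 ✗
  G1 stuck-at-1: output 1 ✓
  G2 stuck-at-0: output 0 ✗
  G2 stuck-at-1: output 0 ✗
  G3 stuck-at-0: output 0 ✗
  G3 stuck-at-1: output 1 ✓
Consistent faults: {G1 stuck-at-1, G3 stuck-at-1} — 2 in all.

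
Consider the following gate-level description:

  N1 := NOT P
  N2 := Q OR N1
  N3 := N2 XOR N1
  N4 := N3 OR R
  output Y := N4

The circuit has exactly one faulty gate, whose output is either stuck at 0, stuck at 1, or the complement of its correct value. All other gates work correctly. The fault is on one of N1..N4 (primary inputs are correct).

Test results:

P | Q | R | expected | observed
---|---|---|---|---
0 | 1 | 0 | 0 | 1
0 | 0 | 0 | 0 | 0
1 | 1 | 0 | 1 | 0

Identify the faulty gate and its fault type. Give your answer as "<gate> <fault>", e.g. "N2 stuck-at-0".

N1 inverted output

Fault-free values for test 1 (P=0, Q=1, R=0): N1=1, N2=1, N3=0, N4=0, giving Y=0. Observed 1.
Test 1: faults giving observed 1 are {N1 stuck-at-0, N1 inverted output, N2 stuck-at-0, N2 inverted output, N3 stuck-at-1, N3 inverted output, N4 stuck-at-1, N4 inverted output}.
Test 2 (P=0, Q=0, R=0): fault-free N1=1, N2=1, N3=0, N4=0 → 0; observed 0. Eliminates N2 stuck-at-0, N2 inverted output, N3 stuck-at-1, N3 inverted output, N4 stuck-at-1, N4 inverted output.
Test 3 (P=1, Q=1, R=0): fault-free N1=0, N2=1, N3=1, N4=1 → 1; observed 0. Eliminates N1 stuck-at-0.
Only N1 inverted output is consistent with every test.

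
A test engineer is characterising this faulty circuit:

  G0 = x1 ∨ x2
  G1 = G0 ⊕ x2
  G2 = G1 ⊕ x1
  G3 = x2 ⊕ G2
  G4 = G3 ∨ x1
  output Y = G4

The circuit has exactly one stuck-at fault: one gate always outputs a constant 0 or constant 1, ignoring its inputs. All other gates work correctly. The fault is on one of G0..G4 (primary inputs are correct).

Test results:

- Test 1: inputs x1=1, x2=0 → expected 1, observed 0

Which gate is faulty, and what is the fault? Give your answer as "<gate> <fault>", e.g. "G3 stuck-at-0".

Fault-free values for test 1 (x1=1, x2=0): G0=1, G1=1, G2=0, G3=0, G4=1, giving Y=1. Observed 0.
Test 1: faults giving observed 0 are {G4 stuck-at-0}.
Only G4 stuck-at-0 is consistent with every test.

G4 stuck-at-0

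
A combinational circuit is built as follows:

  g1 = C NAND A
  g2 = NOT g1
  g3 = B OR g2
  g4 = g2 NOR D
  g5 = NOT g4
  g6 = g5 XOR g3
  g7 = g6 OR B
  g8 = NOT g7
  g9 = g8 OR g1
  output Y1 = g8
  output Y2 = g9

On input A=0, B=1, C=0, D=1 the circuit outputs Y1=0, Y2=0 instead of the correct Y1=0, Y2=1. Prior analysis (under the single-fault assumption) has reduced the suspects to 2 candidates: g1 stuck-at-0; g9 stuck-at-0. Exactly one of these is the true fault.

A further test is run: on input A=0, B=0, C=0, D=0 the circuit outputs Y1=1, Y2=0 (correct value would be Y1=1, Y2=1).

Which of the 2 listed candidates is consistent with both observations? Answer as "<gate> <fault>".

Evaluate each candidate on input A=0, B=0, C=0, D=0:
  g1 stuck-at-0: g1=0 [stuck-at-0], g2=1, g3=1, g4=0, g5=1, g6=0, g7=0, g8=1, g9=1 → Y1=1, Y2=1 — eliminated
  g9 stuck-at-0: g1=1, g2=0, g3=0, g4=1, g5=0, g6=0, g7=0, g8=1, g9=0 [stuck-at-0] → Y1=1, Y2=0 — matches
Only g9 stuck-at-0 reproduces the observed Y1=1, Y2=0.

g9 stuck-at-0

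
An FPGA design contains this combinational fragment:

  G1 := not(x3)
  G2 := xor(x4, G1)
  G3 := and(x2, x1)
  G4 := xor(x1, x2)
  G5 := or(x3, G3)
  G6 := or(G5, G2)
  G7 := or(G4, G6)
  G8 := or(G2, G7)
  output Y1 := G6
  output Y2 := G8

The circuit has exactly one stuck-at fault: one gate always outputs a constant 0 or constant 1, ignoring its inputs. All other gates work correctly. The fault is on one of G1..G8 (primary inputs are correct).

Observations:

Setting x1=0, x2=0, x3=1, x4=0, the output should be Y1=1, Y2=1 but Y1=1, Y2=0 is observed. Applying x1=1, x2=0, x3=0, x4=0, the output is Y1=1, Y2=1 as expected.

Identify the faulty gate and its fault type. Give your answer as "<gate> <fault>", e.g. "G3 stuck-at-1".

Fault-free values for test 1 (x1=0, x2=0, x3=1, x4=0): G1=0, G2=0, G3=0, G4=0, G5=1, G6=1, G7=1, G8=1, giving Y1=1, Y2=1. Observed Y1=1, Y2=0.
Test 1: faults giving observed Y1=1, Y2=0 are {G7 stuck-at-0, G8 stuck-at-0}.
Test 2 (x1=1, x2=0, x3=0, x4=0): fault-free G1=1, G2=1, G3=0, G4=1, G5=0, G6=1, G7=1, G8=1 → Y1=1, Y2=1; observed Y1=1, Y2=1. Eliminates G8 stuck-at-0.
Only G7 stuck-at-0 is consistent with every test.

G7 stuck-at-0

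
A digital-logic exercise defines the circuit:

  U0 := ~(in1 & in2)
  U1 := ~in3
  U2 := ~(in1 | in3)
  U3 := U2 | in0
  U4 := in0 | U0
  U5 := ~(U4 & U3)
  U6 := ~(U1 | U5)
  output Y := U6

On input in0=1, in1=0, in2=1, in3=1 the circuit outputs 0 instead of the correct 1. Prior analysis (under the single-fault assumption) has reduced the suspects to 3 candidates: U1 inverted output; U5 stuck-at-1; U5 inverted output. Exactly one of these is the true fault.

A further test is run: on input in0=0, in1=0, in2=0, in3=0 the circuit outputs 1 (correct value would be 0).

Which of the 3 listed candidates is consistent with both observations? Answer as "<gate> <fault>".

U1 inverted output

Evaluate each candidate on input in0=0, in1=0, in2=0, in3=0:
  U1 inverted output: U0=1, U1=0 [inverted output], U2=1, U3=1, U4=1, U5=0, U6=1 → 1 — matches
  U5 stuck-at-1: U0=1, U1=1, U2=1, U3=1, U4=1, U5=1 [stuck-at-1], U6=0 → 0 — eliminated
  U5 inverted output: U0=1, U1=1, U2=1, U3=1, U4=1, U5=1 [inverted output], U6=0 → 0 — eliminated
Only U1 inverted output reproduces the observed 1.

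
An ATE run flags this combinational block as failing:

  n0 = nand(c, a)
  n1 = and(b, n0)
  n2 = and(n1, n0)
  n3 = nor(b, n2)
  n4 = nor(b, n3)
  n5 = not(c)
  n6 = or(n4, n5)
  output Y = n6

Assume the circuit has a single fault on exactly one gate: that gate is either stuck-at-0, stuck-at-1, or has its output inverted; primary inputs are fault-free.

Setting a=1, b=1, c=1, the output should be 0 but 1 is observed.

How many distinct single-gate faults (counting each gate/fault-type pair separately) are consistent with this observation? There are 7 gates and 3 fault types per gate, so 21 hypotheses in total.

Fault-free: n0=0, n1=0, n2=0, n3=0, n4=0, n5=0, n6=0 → 0. Observed 1.
  n0: none of the 3 fault types match ✗
  n1: none of the 3 fault types match ✗
  n2: none of the 3 fault types match ✗
  n3: none of the 3 fault types match ✗
  n4: stuck-at-1, inverted output ✓; others ✗
  n5: stuck-at-1, inverted output ✓; others ✗
  n6: stuck-at-1, inverted output ✓; others ✗
Consistent faults: {n4 stuck-at-1, n4 inverted output, n5 stuck-at-1, n5 inverted output, n6 stuck-at-1, n6 inverted output} — 6 in all.

6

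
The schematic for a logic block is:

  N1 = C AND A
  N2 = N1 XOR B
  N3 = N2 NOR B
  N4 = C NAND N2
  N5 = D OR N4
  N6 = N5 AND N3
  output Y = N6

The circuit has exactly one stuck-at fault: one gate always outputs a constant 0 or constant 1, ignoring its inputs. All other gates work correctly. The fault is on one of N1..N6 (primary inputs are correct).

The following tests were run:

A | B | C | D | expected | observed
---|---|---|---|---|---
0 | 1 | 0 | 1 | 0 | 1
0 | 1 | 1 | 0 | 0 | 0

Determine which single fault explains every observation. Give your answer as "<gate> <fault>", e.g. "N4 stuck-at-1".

Fault-free values for test 1 (A=0, B=1, C=0, D=1): N1=0, N2=1, N3=0, N4=1, N5=1, N6=0, giving Y=0. Observed 1.
Test 1: faults giving observed 1 are {N3 stuck-at-1, N6 stuck-at-1}.
Test 2 (A=0, B=1, C=1, D=0): fault-free N1=0, N2=1, N3=0, N4=0, N5=0, N6=0 → 0; observed 0. Eliminates N6 stuck-at-1.
Only N3 stuck-at-1 is consistent with every test.

N3 stuck-at-1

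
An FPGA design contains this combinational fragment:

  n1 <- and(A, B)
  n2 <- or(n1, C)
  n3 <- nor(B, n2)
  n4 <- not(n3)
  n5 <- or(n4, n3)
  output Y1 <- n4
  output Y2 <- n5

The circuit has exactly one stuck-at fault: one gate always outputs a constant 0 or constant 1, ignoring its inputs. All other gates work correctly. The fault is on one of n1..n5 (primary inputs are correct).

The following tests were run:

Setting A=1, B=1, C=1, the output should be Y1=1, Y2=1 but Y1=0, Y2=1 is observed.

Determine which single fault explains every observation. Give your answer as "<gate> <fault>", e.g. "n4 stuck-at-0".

Fault-free values for test 1 (A=1, B=1, C=1): n1=1, n2=1, n3=0, n4=1, n5=1, giving Y1=1, Y2=1. Observed Y1=0, Y2=1.
Test 1: faults giving observed Y1=0, Y2=1 are {n3 stuck-at-1}.
Only n3 stuck-at-1 is consistent with every test.

n3 stuck-at-1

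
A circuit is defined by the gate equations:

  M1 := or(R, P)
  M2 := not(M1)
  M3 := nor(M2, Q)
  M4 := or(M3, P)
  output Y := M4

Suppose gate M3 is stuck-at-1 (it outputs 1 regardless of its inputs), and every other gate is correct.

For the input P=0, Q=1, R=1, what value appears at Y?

Propagate with M3 forced: M1=1, M2=0, M3=1 [stuck-at-1], M4=1.
So Y = 1. (Without the fault it would be 0.)

1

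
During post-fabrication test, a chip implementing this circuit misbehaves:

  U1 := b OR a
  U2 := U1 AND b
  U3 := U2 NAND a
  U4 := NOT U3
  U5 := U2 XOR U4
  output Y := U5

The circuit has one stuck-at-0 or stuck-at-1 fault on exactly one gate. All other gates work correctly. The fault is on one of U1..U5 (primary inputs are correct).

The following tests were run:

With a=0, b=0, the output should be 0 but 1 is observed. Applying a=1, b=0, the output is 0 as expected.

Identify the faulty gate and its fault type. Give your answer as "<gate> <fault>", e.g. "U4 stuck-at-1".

U2 stuck-at-1

Fault-free values for test 1 (a=0, b=0): U1=0, U2=0, U3=1, U4=0, U5=0, giving Y=0. Observed 1.
Test 1: faults giving observed 1 are {U2 stuck-at-1, U3 stuck-at-0, U4 stuck-at-1, U5 stuck-at-1}.
Test 2 (a=1, b=0): fault-free U1=1, U2=0, U3=1, U4=0, U5=0 → 0; observed 0. Eliminates U3 stuck-at-0, U4 stuck-at-1, U5 stuck-at-1.
Only U2 stuck-at-1 is consistent with every test.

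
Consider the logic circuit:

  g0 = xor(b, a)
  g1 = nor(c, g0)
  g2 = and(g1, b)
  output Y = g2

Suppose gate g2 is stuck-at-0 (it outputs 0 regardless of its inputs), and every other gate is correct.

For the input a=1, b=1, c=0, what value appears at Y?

Propagate with g2 forced: g0=0, g1=1, g2=0 [stuck-at-0].
So Y = 0. (Without the fault it would be 1.)

0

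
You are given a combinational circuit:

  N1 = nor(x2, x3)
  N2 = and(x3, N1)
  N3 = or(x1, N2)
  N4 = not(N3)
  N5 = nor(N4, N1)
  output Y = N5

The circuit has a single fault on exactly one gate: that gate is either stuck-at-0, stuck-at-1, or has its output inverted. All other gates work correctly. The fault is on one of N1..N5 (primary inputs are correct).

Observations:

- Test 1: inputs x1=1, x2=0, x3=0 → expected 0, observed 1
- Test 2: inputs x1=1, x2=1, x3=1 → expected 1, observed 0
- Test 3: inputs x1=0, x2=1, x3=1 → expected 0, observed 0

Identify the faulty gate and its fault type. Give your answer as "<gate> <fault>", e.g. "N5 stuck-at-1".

N1 inverted output

Fault-free values for test 1 (x1=1, x2=0, x3=0): N1=1, N2=0, N3=1, N4=0, N5=0, giving Y=0. Observed 1.
Test 1: faults giving observed 1 are {N1 stuck-at-0, N1 inverted output, N5 stuck-at-1, N5 inverted output}.
Test 2 (x1=1, x2=1, x3=1): fault-free N1=0, N2=0, N3=1, N4=0, N5=1 → 1; observed 0. Eliminates N1 stuck-at-0, N5 stuck-at-1.
Test 3 (x1=0, x2=1, x3=1): fault-free N1=0, N2=0, N3=0, N4=1, N5=0 → 0; observed 0. Eliminates N5 inverted output.
Only N1 inverted output is consistent with every test.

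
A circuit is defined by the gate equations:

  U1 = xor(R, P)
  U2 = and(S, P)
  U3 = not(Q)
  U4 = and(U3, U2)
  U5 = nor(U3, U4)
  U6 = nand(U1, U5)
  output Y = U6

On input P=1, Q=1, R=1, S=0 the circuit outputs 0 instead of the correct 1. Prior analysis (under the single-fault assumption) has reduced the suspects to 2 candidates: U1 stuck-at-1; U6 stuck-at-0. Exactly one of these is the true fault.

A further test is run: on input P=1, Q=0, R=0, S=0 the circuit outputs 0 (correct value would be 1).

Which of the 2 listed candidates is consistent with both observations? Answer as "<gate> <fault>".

U6 stuck-at-0

Evaluate each candidate on input P=1, Q=0, R=0, S=0:
  U1 stuck-at-1: U1=1 [stuck-at-1], U2=0, U3=1, U4=0, U5=0, U6=1 → 1 — eliminated
  U6 stuck-at-0: U1=1, U2=0, U3=1, U4=0, U5=0, U6=0 [stuck-at-0] → 0 — matches
Only U6 stuck-at-0 reproduces the observed 0.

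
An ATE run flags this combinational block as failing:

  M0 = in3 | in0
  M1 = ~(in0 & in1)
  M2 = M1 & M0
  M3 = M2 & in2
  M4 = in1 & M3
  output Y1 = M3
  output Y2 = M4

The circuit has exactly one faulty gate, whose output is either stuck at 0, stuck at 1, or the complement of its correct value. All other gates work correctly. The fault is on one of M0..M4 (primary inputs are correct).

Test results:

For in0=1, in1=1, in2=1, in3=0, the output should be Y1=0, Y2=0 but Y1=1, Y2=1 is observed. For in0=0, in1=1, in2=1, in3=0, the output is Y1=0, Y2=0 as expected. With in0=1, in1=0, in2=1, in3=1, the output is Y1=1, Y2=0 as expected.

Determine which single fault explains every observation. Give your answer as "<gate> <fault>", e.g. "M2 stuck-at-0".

M1 stuck-at-1

Fault-free values for test 1 (in0=1, in1=1, in2=1, in3=0): M0=1, M1=0, M2=0, M3=0, M4=0, giving Y1=0, Y2=0. Observed Y1=1, Y2=1.
Test 1: faults giving observed Y1=1, Y2=1 are {M1 stuck-at-1, M1 inverted output, M2 stuck-at-1, M2 inverted output, M3 stuck-at-1, M3 inverted output}.
Test 2 (in0=0, in1=1, in2=1, in3=0): fault-free M0=0, M1=1, M2=0, M3=0, M4=0 → Y1=0, Y2=0; observed Y1=0, Y2=0. Eliminates M2 stuck-at-1, M2 inverted output, M3 stuck-at-1, M3 inverted output.
Test 3 (in0=1, in1=0, in2=1, in3=1): fault-free M0=1, M1=1, M2=1, M3=1, M4=0 → Y1=1, Y2=0; observed Y1=1, Y2=0. Eliminates M1 inverted output.
Only M1 stuck-at-1 is consistent with every test.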